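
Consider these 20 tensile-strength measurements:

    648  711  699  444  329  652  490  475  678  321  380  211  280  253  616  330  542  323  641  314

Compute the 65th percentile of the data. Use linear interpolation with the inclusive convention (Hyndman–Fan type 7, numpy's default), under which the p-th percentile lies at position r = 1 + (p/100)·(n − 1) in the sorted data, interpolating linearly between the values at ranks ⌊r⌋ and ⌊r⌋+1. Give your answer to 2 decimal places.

567.90

Sorted: 211, 253, 280, 314, 321, 323, 329, 330, 380, 444, 475, 490, 542, 616, 641, 648, 652, 678, 699, 711.
n = 20.
r = 1 + (65/100)·(20 − 1) = 1 + 12.35 = 13.35.
Rank 13 is 542 and rank 14 is 616.
Interpolate: 542 + 0.35·(616 − 542) = 542 + 0.35·74 = 567.9.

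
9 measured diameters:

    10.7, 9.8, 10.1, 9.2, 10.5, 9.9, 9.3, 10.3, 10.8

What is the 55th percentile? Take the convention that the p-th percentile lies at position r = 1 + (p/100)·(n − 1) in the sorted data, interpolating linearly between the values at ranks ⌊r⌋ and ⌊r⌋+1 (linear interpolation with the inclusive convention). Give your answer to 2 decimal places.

Sorted: 9.2, 9.3, 9.8, 9.9, 10.1, 10.3, 10.5, 10.7, 10.8.
n = 9.
r = 1 + (55/100)·(9 − 1) = 1 + 4.4 = 5.4.
Rank 5 is 10.1 and rank 6 is 10.3.
Interpolate: 10.1 + 0.4·(10.3 − 10.1) = 10.1 + 0.4·0.2 = 10.18.

10.18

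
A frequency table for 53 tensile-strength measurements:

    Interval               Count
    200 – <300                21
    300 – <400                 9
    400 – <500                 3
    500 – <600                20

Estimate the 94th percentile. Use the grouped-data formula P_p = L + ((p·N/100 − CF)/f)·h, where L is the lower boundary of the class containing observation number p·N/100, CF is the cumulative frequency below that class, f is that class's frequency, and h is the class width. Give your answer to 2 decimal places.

584.10

N = 53; target position k = 94/100 · 53 = 49.82.
Cumulative frequencies: 21, 30, 33, 53.
Observation 49.82 falls in the class 500 – <600.
L = 500, CF = 33, f = 20, h = 100.
P94 = 500 + ((49.82 − 33)/20)·100 = 500 + 84.1 = 584.1.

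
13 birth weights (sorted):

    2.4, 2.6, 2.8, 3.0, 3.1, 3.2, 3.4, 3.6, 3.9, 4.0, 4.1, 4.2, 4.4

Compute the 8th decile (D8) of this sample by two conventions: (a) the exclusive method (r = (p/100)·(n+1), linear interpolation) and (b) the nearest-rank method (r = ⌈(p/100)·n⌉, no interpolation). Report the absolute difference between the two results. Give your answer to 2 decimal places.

0.02

n = 13.
(a) r = 11.2; between ranks 11 (4.1) and 12 (4.2): 4.12.
(b) the nearest-rank method: rank 11 → 4.1.
|4.12 − 4.1| = 0.02.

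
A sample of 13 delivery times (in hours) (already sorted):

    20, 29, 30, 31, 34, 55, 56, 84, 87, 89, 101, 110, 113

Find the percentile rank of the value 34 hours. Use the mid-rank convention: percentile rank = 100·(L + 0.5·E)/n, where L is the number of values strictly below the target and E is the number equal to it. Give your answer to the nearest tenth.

Count below 34: L = 4; count equal: E = 1; n = 13.
Percentile rank = 100·(4 + 0.5·1)/13 = 100·4.5/13 = 34.62.

34.6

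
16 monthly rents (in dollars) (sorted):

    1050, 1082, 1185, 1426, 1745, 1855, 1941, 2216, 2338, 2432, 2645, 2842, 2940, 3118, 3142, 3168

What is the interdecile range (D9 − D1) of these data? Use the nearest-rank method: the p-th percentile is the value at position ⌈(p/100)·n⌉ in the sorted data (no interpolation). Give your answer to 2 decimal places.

n = 16.
P10: rank ⌈10/100·16⌉ = 2 → 1082.
P90: rank ⌈90/100·16⌉ = 15 → 3142.
Difference: 3142 − 1082 = 2060.

2060.00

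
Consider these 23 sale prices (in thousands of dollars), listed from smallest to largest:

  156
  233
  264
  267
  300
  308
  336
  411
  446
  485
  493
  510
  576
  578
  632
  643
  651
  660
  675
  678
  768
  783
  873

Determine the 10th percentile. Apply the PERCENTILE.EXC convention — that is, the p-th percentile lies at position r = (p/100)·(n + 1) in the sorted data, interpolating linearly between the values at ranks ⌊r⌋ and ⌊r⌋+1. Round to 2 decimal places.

245.40

n = 23.
r = (10/100)·(23 + 1) = 2.4.
Rank 2 is 233 and rank 3 is 264.
Interpolate: 233 + 0.4·(264 − 233) = 233 + 0.4·31 = 245.4.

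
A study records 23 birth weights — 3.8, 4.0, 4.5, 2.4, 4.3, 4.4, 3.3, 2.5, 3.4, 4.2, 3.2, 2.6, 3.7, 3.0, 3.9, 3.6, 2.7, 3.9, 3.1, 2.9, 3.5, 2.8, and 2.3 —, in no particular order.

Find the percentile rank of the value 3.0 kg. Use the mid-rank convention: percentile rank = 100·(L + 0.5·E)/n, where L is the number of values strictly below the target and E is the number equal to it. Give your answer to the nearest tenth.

32.6

Sorted: 2.3, 2.4, 2.5, 2.6, 2.7, 2.8, 2.9, 3.0, 3.1, 3.2, 3.3, 3.4, 3.5, 3.6, 3.7, 3.8, 3.9, 3.9, 4.0, 4.2, 4.3, 4.4, 4.5.
Count below 3.0: L = 7; count equal: E = 1; n = 23.
Percentile rank = 100·(7 + 0.5·1)/23 = 100·7.5/23 = 32.61.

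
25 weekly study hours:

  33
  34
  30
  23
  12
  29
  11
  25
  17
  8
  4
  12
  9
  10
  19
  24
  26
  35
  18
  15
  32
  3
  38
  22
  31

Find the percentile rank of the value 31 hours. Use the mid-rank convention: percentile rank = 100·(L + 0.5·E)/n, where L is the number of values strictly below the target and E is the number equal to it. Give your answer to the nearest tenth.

78.0

Sorted: 3, 4, 8, 9, 10, 11, 12, 12, 15, 17, 18, 19, 22, 23, 24, 25, 26, 29, 30, 31, 32, 33, 34, 35, 38.
Count below 31: L = 19; count equal: E = 1; n = 25.
Percentile rank = 100·(19 + 0.5·1)/25 = 100·19.5/25 = 78.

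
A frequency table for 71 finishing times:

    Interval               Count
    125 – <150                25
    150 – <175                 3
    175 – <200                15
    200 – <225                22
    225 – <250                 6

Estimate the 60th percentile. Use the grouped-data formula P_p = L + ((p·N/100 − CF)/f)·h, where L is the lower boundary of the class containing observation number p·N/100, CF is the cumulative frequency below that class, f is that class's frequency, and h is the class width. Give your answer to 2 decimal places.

N = 71; target position k = 60/100 · 71 = 42.6.
Cumulative frequencies: 25, 28, 43, 65, 71.
Observation 42.6 falls in the class 175 – <200.
L = 175, CF = 28, f = 15, h = 25.
P60 = 175 + ((42.6 − 28)/15)·25 = 175 + 24.3333 = 199.333.

199.33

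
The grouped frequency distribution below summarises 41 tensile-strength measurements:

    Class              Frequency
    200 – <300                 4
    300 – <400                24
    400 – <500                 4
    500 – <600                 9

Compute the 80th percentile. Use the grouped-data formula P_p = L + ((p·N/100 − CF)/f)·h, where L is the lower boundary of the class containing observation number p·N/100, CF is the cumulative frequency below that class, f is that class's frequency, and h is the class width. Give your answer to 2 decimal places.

N = 41; target position k = 80/100 · 41 = 32.8.
Cumulative frequencies: 4, 28, 32, 41.
Observation 32.8 falls in the class 500 – <600.
L = 500, CF = 32, f = 9, h = 100.
P80 = 500 + ((32.8 − 32)/9)·100 = 500 + 8.88889 = 508.889.

508.89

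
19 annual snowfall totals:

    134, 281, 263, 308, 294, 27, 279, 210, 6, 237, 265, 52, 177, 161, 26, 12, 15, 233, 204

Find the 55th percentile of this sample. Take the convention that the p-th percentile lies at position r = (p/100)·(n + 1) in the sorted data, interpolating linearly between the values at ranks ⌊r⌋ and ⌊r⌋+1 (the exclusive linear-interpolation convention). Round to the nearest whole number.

210

Sorted: 6, 12, 15, 26, 27, 52, 134, 161, 177, 204, 210, 233, 237, 263, 265, 279, 281, 294, 308.
n = 19.
r = (55/100)·(19 + 1) = 11.
r is an integer, so P55 is the value at rank 11: 210.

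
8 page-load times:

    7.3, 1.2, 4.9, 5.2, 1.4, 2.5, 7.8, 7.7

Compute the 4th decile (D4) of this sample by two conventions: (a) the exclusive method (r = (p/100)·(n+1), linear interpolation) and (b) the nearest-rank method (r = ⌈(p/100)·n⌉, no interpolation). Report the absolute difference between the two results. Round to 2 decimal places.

Sorted: 1.2, 1.4, 2.5, 4.9, 5.2, 7.3, 7.7, 7.8.
n = 8.
(a) r = 3.6; between ranks 3 (2.5) and 4 (4.9): 3.94.
(b) the nearest-rank method: rank 4 → 4.9.
|3.94 − 4.9| = 0.96.

0.96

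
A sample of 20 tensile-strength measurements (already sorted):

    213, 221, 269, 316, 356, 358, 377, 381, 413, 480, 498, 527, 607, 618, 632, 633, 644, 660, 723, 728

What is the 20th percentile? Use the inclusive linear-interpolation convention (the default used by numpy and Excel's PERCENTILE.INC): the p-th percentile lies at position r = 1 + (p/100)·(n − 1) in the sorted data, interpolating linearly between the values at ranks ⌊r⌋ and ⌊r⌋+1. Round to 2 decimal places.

n = 20.
r = 1 + (20/100)·(20 − 1) = 1 + 3.8 = 4.8.
Rank 4 is 316 and rank 5 is 356.
Interpolate: 316 + 0.8·(356 − 316) = 316 + 0.8·40 = 348.

348.00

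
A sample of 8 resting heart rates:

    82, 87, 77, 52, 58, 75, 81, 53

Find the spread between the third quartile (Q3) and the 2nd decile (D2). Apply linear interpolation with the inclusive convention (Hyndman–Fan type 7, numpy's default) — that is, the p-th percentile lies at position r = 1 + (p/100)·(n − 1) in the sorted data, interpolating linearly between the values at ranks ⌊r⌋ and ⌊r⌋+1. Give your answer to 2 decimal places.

26.25

Sorted: 52, 53, 58, 75, 77, 81, 82, 87.
n = 8.
P20: r = 2.4; ranks 2–3 are 53, 58; interpolating gives 55.
P75: r = 6.25; ranks 6–7 are 81, 82; interpolating gives 81.25.
Difference: 81.25 − 55 = 26.25.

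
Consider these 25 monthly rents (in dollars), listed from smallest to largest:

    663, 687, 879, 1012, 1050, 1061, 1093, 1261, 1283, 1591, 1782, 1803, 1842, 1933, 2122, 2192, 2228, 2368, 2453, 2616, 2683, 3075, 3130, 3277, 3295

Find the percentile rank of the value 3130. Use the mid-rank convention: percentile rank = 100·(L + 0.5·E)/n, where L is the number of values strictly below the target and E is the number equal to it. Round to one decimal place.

90.0

Count below 3130: L = 22; count equal: E = 1; n = 25.
Percentile rank = 100·(22 + 0.5·1)/25 = 100·22.5/25 = 90.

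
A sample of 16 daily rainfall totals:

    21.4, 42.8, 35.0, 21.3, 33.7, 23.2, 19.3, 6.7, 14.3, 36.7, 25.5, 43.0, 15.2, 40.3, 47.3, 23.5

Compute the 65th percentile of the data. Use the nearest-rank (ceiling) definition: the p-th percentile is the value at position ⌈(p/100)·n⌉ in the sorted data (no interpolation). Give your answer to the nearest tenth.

Sorted: 6.7, 14.3, 15.2, 19.3, 21.3, 21.4, 23.2, 23.5, 25.5, 33.7, 35.0, 36.7, 40.3, 42.8, 43.0, 47.3.
n = 16.
Position = ⌈65/100 · 16⌉ = ⌈10.4⌉ = 11.
The value at rank 11 is 35.0.

35.0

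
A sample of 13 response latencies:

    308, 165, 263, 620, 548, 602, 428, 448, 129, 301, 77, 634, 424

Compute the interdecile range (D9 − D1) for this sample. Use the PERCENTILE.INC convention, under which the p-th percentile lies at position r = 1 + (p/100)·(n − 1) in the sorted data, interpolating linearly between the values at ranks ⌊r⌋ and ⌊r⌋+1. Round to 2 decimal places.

480.20

Sorted: 77, 129, 165, 263, 301, 308, 424, 428, 448, 548, 602, 620, 634.
n = 13.
P10: r = 2.2; ranks 2–3 are 129, 165; interpolating gives 136.2.
P90: r = 11.8; ranks 11–12 are 602, 620; interpolating gives 616.4.
Difference: 616.4 − 136.2 = 480.2.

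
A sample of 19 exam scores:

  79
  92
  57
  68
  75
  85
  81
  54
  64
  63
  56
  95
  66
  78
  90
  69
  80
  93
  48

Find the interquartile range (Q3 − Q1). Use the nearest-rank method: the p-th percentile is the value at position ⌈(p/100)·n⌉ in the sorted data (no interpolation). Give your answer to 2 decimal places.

Sorted: 48, 54, 56, 57, 63, 64, 66, 68, 69, 75, 78, 79, 80, 81, 85, 90, 92, 93, 95.
n = 19.
P25: rank ⌈25/100·19⌉ = 5 → 63.
P75: rank ⌈75/100·19⌉ = 15 → 85.
Difference: 85 − 63 = 22.

22.00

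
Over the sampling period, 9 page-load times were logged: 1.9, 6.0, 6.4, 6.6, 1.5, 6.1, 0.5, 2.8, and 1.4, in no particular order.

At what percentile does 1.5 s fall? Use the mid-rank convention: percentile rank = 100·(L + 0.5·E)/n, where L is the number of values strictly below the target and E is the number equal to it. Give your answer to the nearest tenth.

Sorted: 0.5, 1.4, 1.5, 1.9, 2.8, 6.0, 6.1, 6.4, 6.6.
Count below 1.5: L = 2; count equal: E = 1; n = 9.
Percentile rank = 100·(2 + 0.5·1)/9 = 100·2.5/9 = 27.78.

27.8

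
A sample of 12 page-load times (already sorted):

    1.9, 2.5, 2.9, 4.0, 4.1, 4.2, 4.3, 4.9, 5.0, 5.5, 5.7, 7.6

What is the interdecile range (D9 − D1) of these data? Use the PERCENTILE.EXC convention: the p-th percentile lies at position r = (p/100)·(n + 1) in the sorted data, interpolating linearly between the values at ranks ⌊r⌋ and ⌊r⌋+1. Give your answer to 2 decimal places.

n = 12.
P10: r = 1.3; ranks 1–2 are 1.9, 2.5; interpolating gives 2.08.
P90: r = 11.7; ranks 11–12 are 5.7, 7.6; interpolating gives 7.03.
Difference: 7.03 − 2.08 = 4.95.

4.95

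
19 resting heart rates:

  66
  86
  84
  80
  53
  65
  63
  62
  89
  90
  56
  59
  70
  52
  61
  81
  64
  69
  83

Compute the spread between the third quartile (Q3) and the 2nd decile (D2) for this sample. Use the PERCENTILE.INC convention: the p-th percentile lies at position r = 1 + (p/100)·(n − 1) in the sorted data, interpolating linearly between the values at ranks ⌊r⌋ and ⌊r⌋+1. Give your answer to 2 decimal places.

21.80

Sorted: 52, 53, 56, 59, 61, 62, 63, 64, 65, 66, 69, 70, 80, 81, 83, 84, 86, 89, 90.
n = 19.
P20: r = 4.6; ranks 4–5 are 59, 61; interpolating gives 60.2.
P75: r = 14.5; ranks 14–15 are 81, 83; interpolating gives 82.
Difference: 82 − 60.2 = 21.8.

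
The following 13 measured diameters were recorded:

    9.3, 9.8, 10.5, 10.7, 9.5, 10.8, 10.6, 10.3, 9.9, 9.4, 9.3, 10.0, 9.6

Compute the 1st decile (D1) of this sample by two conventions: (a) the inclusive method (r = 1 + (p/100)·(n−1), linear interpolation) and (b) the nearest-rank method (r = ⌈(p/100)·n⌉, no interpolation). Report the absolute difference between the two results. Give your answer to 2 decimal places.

0.02

Sorted: 9.3, 9.3, 9.4, 9.5, 9.6, 9.8, 9.9, 10.0, 10.3, 10.5, 10.6, 10.7, 10.8.
n = 13.
(a) r = 2.2; between ranks 2 (9.3) and 3 (9.4): 9.32.
(b) the nearest-rank method: rank 2 → 9.3.
|9.32 − 9.3| = 0.02.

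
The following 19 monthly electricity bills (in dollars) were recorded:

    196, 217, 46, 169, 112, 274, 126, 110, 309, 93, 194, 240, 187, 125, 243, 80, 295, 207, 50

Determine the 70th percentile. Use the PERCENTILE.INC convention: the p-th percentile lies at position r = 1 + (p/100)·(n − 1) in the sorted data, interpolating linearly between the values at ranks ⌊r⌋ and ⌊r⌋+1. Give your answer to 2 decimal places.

Sorted: 46, 50, 80, 93, 110, 112, 125, 126, 169, 187, 194, 196, 207, 217, 240, 243, 274, 295, 309.
n = 19.
r = 1 + (70/100)·(19 − 1) = 1 + 12.6 = 13.6.
Rank 13 is 207 and rank 14 is 217.
Interpolate: 207 + 0.6·(217 − 207) = 207 + 0.6·10 = 213.

213.00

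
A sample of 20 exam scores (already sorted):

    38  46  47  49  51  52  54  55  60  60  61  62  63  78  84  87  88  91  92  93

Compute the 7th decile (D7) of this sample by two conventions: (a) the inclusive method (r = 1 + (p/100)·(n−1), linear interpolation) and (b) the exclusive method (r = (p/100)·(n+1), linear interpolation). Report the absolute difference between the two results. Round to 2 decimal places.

2.40

n = 20.
(a) r = 14.3; between ranks 14 (78) and 15 (84): 79.8.
(b) r = 14.7; between ranks 14 (78) and 15 (84): 82.2.
|79.8 − 82.2| = 2.4.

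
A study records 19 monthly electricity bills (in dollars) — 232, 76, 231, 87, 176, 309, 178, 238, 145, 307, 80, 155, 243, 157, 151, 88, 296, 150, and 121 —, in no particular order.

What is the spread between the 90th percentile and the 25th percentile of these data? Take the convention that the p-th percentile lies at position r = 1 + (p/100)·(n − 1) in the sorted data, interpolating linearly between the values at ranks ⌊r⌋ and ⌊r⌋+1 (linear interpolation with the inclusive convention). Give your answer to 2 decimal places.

165.20

Sorted: 76, 80, 87, 88, 121, 145, 150, 151, 155, 157, 176, 178, 231, 232, 238, 243, 296, 307, 309.
n = 19.
P25: r = 5.5; ranks 5–6 are 121, 145; interpolating gives 133.
P90: r = 17.2; ranks 17–18 are 296, 307; interpolating gives 298.2.
Difference: 298.2 − 133 = 165.2.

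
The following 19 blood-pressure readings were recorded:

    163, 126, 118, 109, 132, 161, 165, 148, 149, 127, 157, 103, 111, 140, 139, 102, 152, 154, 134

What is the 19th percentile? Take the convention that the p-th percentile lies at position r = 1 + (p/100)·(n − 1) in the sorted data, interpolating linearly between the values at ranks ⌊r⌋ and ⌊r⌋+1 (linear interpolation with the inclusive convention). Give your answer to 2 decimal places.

113.94

Sorted: 102, 103, 109, 111, 118, 126, 127, 132, 134, 139, 140, 148, 149, 152, 154, 157, 161, 163, 165.
n = 19.
r = 1 + (19/100)·(19 − 1) = 1 + 3.42 = 4.42.
Rank 4 is 111 and rank 5 is 118.
Interpolate: 111 + 0.42·(118 − 111) = 111 + 0.42·7 = 113.94.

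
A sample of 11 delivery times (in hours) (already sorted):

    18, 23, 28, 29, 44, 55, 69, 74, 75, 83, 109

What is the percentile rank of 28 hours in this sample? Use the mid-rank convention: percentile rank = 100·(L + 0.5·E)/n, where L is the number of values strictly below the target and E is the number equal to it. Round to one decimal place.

22.7

Count below 28: L = 2; count equal: E = 1; n = 11.
Percentile rank = 100·(2 + 0.5·1)/11 = 100·2.5/11 = 22.73.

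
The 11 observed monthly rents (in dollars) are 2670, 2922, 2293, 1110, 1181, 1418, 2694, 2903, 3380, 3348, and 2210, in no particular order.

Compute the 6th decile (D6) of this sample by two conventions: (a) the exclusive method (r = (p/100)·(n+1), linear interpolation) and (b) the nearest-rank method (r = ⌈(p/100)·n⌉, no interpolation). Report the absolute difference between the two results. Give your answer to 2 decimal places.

41.80

Sorted: 1110, 1181, 1418, 2210, 2293, 2670, 2694, 2903, 2922, 3348, 3380.
n = 11.
(a) r = 7.2; between ranks 7 (2694) and 8 (2903): 2735.8.
(b) the nearest-rank method: rank 7 → 2694.
|2735.8 − 2694| = 41.8.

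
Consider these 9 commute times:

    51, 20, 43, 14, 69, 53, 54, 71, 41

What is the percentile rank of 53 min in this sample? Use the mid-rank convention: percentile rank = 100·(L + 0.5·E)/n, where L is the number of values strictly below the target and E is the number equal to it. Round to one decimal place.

61.1

Sorted: 14, 20, 41, 43, 51, 53, 54, 69, 71.
Count below 53: L = 5; count equal: E = 1; n = 9.
Percentile rank = 100·(5 + 0.5·1)/9 = 100·5.5/9 = 61.11.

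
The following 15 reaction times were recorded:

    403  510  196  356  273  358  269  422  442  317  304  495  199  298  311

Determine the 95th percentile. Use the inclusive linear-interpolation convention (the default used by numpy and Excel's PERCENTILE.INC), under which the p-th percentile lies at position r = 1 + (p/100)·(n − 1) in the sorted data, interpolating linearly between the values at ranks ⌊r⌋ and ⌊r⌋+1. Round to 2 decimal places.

Sorted: 196, 199, 269, 273, 298, 304, 311, 317, 356, 358, 403, 422, 442, 495, 510.
n = 15.
r = 1 + (95/100)·(15 − 1) = 1 + 13.3 = 14.3.
Rank 14 is 495 and rank 15 is 510.
Interpolate: 495 + 0.3·(510 − 495) = 495 + 0.3·15 = 499.5.

499.50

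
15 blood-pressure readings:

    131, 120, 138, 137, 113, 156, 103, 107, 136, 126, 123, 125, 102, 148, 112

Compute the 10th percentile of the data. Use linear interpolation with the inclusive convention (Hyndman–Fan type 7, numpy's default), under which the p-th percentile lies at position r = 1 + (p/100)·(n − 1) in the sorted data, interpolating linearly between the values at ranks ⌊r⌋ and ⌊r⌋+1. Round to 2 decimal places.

104.60

Sorted: 102, 103, 107, 112, 113, 120, 123, 125, 126, 131, 136, 137, 138, 148, 156.
n = 15.
r = 1 + (10/100)·(15 − 1) = 1 + 1.4 = 2.4.
Rank 2 is 103 and rank 3 is 107.
Interpolate: 103 + 0.4·(107 − 103) = 103 + 0.4·4 = 104.6.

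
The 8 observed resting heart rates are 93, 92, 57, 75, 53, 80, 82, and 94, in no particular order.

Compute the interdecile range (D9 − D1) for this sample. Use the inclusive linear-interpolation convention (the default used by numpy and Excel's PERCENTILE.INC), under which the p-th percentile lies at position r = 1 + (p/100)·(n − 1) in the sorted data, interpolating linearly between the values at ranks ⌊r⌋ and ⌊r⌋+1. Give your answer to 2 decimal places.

Sorted: 53, 57, 75, 80, 82, 92, 93, 94.
n = 8.
P10: r = 1.7; ranks 1–2 are 53, 57; interpolating gives 55.8.
P90: r = 7.3; ranks 7–8 are 93, 94; interpolating gives 93.3.
Difference: 93.3 − 55.8 = 37.5.

37.50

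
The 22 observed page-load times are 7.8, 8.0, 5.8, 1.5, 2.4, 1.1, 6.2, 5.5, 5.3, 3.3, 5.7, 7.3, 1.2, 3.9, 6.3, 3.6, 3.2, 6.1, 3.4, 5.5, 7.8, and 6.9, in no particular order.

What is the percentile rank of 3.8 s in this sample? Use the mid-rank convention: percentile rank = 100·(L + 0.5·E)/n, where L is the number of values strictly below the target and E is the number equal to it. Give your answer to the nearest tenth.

Sorted: 1.1, 1.2, 1.5, 2.4, 3.2, 3.3, 3.4, 3.6, 3.9, 5.3, 5.5, 5.5, 5.7, 5.8, 6.1, 6.2, 6.3, 6.9, 7.3, 7.8, 7.8, 8.0.
Count below 3.8: L = 8; count equal: E = 0; n = 22.
Percentile rank = 100·(8 + 0.5·0)/22 = 100·8/22 = 36.36.

36.4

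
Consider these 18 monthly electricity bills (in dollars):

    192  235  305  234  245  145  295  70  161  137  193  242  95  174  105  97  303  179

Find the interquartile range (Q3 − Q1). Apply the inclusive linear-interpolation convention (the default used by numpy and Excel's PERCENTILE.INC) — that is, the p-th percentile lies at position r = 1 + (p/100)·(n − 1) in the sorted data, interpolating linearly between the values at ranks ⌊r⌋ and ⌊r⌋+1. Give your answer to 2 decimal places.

Sorted: 70, 95, 97, 105, 137, 145, 161, 174, 179, 192, 193, 234, 235, 242, 245, 295, 303, 305.
n = 18.
P25: r = 5.25; ranks 5–6 are 137, 145; interpolating gives 139.
P75: r = 13.75; ranks 13–14 are 235, 242; interpolating gives 240.25.
Difference: 240.25 − 139 = 101.25.

101.25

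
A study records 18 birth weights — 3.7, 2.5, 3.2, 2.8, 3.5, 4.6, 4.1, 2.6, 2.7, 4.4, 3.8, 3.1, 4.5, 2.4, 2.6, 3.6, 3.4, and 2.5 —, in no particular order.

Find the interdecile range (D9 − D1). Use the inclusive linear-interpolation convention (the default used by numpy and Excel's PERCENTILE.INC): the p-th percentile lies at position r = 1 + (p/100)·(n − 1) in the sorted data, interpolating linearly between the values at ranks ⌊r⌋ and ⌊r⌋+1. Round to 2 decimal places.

1.93

Sorted: 2.4, 2.5, 2.5, 2.6, 2.6, 2.7, 2.8, 3.1, 3.2, 3.4, 3.5, 3.6, 3.7, 3.8, 4.1, 4.4, 4.5, 4.6.
n = 18.
P10: r = 2.7; ranks 2–3 are 2.5, 2.5; interpolating gives 2.5.
P90: r = 16.3; ranks 16–17 are 4.4, 4.5; interpolating gives 4.43.
Difference: 4.43 − 2.5 = 1.93.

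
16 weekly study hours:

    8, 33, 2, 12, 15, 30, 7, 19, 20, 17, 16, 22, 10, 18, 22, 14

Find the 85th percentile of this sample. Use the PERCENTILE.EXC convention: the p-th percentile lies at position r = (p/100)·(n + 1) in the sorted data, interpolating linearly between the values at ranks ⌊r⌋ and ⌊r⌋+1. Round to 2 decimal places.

25.60

Sorted: 2, 7, 8, 10, 12, 14, 15, 16, 17, 18, 19, 20, 22, 22, 30, 33.
n = 16.
r = (85/100)·(16 + 1) = 14.45.
Rank 14 is 22 and rank 15 is 30.
Interpolate: 22 + 0.45·(30 − 22) = 22 + 0.45·8 = 25.6.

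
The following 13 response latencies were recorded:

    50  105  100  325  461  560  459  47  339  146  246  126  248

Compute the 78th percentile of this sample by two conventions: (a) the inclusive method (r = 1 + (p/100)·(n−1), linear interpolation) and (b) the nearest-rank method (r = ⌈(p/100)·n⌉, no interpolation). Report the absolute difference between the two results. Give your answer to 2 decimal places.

Sorted: 47, 50, 100, 105, 126, 146, 246, 248, 325, 339, 459, 461, 560.
n = 13.
(a) r = 10.36; between ranks 10 (339) and 11 (459): 382.2.
(b) the nearest-rank method: rank 11 → 459.
|382.2 − 459| = 76.8.

76.80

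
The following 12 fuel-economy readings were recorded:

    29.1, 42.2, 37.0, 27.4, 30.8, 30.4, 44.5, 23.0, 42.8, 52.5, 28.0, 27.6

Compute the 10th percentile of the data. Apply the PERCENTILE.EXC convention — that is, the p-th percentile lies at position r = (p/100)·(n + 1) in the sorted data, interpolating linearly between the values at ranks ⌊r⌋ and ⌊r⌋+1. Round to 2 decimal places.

Sorted: 23.0, 27.4, 27.6, 28.0, 29.1, 30.4, 30.8, 37.0, 42.2, 42.8, 44.5, 52.5.
n = 12.
r = (10/100)·(12 + 1) = 1.3.
Rank 1 is 23.0 and rank 2 is 27.4.
Interpolate: 23.0 + 0.3·(27.4 − 23.0) = 23.0 + 0.3·4.4 = 24.32.

24.32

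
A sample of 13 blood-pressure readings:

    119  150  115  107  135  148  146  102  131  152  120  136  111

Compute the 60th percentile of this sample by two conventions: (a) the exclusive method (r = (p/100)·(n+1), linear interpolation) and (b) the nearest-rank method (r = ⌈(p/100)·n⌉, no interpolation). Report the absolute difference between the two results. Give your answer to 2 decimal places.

Sorted: 102, 107, 111, 115, 119, 120, 131, 135, 136, 146, 148, 150, 152.
n = 13.
(a) r = 8.4; between ranks 8 (135) and 9 (136): 135.4.
(b) the nearest-rank method: rank 8 → 135.
|135.4 − 135| = 0.4.

0.40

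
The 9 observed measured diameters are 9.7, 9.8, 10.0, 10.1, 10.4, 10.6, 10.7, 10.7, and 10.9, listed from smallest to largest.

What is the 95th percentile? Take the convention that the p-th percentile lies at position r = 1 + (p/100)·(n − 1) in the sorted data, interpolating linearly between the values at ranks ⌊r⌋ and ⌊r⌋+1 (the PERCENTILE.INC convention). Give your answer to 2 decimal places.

n = 9.
r = 1 + (95/100)·(9 − 1) = 1 + 7.6 = 8.6.
Rank 8 is 10.7 and rank 9 is 10.9.
Interpolate: 10.7 + 0.6·(10.9 − 10.7) = 10.7 + 0.6·0.2 = 10.82.

10.82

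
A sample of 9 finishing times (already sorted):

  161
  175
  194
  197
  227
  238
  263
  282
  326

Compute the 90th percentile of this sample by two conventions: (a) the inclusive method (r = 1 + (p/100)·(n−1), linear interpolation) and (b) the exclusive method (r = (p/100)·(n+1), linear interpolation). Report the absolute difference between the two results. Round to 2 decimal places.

n = 9.
(a) r = 8.2; between ranks 8 (282) and 9 (326): 290.8.
(b) r = 9 → value at rank 9 = 326.
|290.8 − 326| = 35.2.

35.20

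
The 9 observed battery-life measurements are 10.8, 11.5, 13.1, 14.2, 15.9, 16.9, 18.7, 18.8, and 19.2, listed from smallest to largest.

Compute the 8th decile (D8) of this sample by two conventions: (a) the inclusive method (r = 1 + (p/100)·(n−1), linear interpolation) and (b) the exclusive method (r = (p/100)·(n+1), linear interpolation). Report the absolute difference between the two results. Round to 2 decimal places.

0.06

n = 9.
(a) r = 7.4; between ranks 7 (18.7) and 8 (18.8): 18.74.
(b) r = 8 → value at rank 8 = 18.8.
|18.74 − 18.8| = 0.06.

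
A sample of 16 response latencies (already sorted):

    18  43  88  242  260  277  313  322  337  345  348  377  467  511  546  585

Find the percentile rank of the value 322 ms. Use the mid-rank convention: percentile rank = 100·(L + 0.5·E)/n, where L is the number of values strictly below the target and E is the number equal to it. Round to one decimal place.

46.9

Count below 322: L = 7; count equal: E = 1; n = 16.
Percentile rank = 100·(7 + 0.5·1)/16 = 100·7.5/16 = 46.88.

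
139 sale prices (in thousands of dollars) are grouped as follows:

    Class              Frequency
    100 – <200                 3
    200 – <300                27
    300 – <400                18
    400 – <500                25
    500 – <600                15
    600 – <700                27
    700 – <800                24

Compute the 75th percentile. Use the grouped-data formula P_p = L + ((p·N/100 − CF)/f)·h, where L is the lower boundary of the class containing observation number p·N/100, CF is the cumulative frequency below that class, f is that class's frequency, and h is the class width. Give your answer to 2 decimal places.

N = 139; target position k = 75/100 · 139 = 104.25.
Cumulative frequencies: 3, 30, 48, 73, 88, 115, 139.
Observation 104.25 falls in the class 600 – <700.
L = 600, CF = 88, f = 27, h = 100.
P75 = 600 + ((104.25 − 88)/27)·100 = 600 + 60.1852 = 660.185.

660.19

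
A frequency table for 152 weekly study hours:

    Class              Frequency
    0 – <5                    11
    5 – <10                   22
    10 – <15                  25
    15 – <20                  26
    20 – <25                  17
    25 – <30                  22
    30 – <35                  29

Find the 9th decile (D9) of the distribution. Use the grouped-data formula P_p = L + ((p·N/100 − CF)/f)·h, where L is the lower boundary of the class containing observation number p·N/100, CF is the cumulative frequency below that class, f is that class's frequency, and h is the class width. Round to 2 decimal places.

32.38

N = 152; target position k = 90/100 · 152 = 136.8.
Cumulative frequencies: 11, 33, 58, 84, 101, 123, 152.
Observation 136.8 falls in the class 30 – <35.
L = 30, CF = 123, f = 29, h = 5.
P90 = 30 + ((136.8 − 123)/29)·5 = 30 + 2.37931 = 32.3793.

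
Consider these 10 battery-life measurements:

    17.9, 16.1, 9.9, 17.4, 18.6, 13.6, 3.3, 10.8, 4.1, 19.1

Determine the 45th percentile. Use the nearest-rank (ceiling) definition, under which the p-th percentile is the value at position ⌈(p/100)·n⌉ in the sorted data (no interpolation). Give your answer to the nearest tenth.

13.6

Sorted: 3.3, 4.1, 9.9, 10.8, 13.6, 16.1, 17.4, 17.9, 18.6, 19.1.
n = 10.
Position = ⌈45/100 · 10⌉ = ⌈4.5⌉ = 5.
The value at rank 5 is 13.6.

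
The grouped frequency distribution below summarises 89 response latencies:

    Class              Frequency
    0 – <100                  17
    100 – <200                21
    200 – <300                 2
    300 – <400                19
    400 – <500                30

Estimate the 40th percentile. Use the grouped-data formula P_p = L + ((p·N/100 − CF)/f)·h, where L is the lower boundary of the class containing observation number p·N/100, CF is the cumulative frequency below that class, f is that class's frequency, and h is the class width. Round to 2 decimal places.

188.57

N = 89; target position k = 40/100 · 89 = 35.6.
Cumulative frequencies: 17, 38, 40, 59, 89.
Observation 35.6 falls in the class 100 – <200.
L = 100, CF = 17, f = 21, h = 100.
P40 = 100 + ((35.6 − 17)/21)·100 = 100 + 88.5714 = 188.571.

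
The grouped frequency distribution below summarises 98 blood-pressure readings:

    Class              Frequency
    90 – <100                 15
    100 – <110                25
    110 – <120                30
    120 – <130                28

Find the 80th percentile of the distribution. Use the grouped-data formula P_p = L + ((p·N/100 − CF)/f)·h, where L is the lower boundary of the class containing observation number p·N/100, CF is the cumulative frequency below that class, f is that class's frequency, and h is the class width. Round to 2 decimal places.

123.00

N = 98; target position k = 80/100 · 98 = 78.4.
Cumulative frequencies: 15, 40, 70, 98.
Observation 78.4 falls in the class 120 – <130.
L = 120, CF = 70, f = 28, h = 10.
P80 = 120 + ((78.4 − 70)/28)·10 = 120 + 3 = 123.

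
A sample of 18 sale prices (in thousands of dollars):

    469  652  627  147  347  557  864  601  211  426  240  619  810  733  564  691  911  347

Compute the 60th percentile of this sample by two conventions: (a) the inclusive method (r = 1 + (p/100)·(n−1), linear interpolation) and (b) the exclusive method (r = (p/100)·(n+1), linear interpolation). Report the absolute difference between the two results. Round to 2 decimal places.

Sorted: 147, 211, 240, 347, 347, 426, 469, 557, 564, 601, 619, 627, 652, 691, 733, 810, 864, 911.
n = 18.
(a) r = 11.2; between ranks 11 (619) and 12 (627): 620.6.
(b) r = 11.4; between ranks 11 (619) and 12 (627): 622.2.
|620.6 − 622.2| = 1.6.

1.60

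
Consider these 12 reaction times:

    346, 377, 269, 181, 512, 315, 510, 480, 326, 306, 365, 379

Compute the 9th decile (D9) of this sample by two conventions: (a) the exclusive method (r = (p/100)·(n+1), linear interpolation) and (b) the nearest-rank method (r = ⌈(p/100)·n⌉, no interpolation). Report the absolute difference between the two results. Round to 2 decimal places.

1.40

Sorted: 181, 269, 306, 315, 326, 346, 365, 377, 379, 480, 510, 512.
n = 12.
(a) r = 11.7; between ranks 11 (510) and 12 (512): 511.4.
(b) the nearest-rank method: rank 11 → 510.
|511.4 − 510| = 1.4.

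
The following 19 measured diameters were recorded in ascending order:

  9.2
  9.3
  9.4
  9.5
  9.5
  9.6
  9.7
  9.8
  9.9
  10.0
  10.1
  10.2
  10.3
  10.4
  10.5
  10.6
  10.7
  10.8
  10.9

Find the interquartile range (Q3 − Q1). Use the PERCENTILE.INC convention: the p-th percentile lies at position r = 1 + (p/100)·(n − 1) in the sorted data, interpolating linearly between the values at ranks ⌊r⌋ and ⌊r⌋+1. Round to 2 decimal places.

0.90

n = 19.
P25: r = 5.5; ranks 5–6 are 9.5, 9.6; interpolating gives 9.55.
P75: r = 14.5; ranks 14–15 are 10.4, 10.5; interpolating gives 10.45.
Difference: 10.45 − 9.55 = 0.9.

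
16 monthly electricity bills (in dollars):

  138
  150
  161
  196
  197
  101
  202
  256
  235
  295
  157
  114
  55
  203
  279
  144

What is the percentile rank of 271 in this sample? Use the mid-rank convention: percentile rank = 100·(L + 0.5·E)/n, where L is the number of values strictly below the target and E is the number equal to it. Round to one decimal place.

87.5

Sorted: 55, 101, 114, 138, 144, 150, 157, 161, 196, 197, 202, 203, 235, 256, 279, 295.
Count below 271: L = 14; count equal: E = 0; n = 16.
Percentile rank = 100·(14 + 0.5·0)/16 = 100·14/16 = 87.5.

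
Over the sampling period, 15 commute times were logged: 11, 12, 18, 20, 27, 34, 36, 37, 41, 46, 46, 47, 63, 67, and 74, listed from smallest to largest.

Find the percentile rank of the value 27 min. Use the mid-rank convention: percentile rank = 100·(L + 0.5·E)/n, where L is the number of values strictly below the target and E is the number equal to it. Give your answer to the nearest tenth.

Count below 27: L = 4; count equal: E = 1; n = 15.
Percentile rank = 100·(4 + 0.5·1)/15 = 100·4.5/15 = 30.

30.0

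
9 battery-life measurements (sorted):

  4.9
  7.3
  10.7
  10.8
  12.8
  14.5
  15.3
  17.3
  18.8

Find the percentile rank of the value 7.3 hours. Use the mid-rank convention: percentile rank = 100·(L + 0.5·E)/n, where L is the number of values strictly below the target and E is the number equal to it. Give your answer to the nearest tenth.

Count below 7.3: L = 1; count equal: E = 1; n = 9.
Percentile rank = 100·(1 + 0.5·1)/9 = 100·1.5/9 = 16.67.

16.7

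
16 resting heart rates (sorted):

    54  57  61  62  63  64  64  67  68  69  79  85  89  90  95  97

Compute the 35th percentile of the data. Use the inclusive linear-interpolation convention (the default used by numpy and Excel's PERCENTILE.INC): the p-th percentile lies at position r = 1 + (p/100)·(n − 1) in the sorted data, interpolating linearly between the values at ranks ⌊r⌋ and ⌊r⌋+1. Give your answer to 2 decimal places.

64.00

n = 16.
r = 1 + (35/100)·(16 − 1) = 1 + 5.25 = 6.25.
Rank 6 is 64 and rank 7 is 64.
Interpolate: 64 + 0.25·(64 − 64) = 64 + 0.25·0 = 64.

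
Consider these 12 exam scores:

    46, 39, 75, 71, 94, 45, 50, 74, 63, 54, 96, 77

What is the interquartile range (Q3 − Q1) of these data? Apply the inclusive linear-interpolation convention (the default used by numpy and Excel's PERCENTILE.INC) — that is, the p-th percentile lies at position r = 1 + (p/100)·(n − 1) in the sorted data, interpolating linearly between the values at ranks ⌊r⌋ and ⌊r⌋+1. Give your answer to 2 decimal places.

26.50

Sorted: 39, 45, 46, 50, 54, 63, 71, 74, 75, 77, 94, 96.
n = 12.
P25: r = 3.75; ranks 3–4 are 46, 50; interpolating gives 49.
P75: r = 9.25; ranks 9–10 are 75, 77; interpolating gives 75.5.
Difference: 75.5 − 49 = 26.5.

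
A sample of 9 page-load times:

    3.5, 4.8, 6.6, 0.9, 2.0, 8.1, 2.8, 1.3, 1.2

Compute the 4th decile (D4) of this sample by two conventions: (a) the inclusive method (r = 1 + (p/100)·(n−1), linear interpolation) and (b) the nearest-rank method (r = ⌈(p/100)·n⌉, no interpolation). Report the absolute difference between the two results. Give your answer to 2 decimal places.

Sorted: 0.9, 1.2, 1.3, 2.0, 2.8, 3.5, 4.8, 6.6, 8.1.
n = 9.
(a) r = 4.2; between ranks 4 (2.0) and 5 (2.8): 2.16.
(b) the nearest-rank method: rank 4 → 2.
|2.16 − 2| = 0.16.

0.16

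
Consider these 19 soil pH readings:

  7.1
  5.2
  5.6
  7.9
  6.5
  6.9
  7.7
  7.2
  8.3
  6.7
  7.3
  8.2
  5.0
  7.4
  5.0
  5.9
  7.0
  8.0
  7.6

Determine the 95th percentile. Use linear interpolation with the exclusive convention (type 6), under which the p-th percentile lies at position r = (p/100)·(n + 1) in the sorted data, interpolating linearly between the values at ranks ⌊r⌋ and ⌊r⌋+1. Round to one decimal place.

Sorted: 5.0, 5.0, 5.2, 5.6, 5.9, 6.5, 6.7, 6.9, 7.0, 7.1, 7.2, 7.3, 7.4, 7.6, 7.7, 7.9, 8.0, 8.2, 8.3.
n = 19.
r = (95/100)·(19 + 1) = 19.
r is an integer, so P95 is the value at rank 19: 8.3.

8.3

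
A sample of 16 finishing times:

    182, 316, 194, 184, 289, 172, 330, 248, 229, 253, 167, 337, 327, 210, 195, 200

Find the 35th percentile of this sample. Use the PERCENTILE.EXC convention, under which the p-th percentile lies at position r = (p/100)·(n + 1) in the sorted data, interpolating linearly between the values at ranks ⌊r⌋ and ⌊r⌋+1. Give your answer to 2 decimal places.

194.95

Sorted: 167, 172, 182, 184, 194, 195, 200, 210, 229, 248, 253, 289, 316, 327, 330, 337.
n = 16.
r = (35/100)·(16 + 1) = 5.95.
Rank 5 is 194 and rank 6 is 195.
Interpolate: 194 + 0.95·(195 − 194) = 194 + 0.95·1 = 194.95.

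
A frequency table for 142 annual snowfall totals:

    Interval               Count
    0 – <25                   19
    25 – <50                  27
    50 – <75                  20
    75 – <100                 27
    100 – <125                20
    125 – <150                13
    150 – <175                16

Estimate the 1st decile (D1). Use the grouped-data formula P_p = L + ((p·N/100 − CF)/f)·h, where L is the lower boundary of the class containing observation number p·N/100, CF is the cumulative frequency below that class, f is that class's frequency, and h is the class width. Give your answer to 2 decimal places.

18.68

N = 142; target position k = 10/100 · 142 = 14.2.
Cumulative frequencies: 19, 46, 66, 93, 113, 126, 142.
Observation 14.2 falls in the class 0 – <25.
L = 0, CF = 0, f = 19, h = 25.
P10 = 0 + ((14.2 − 0)/19)·25 = 0 + 18.6842 = 18.6842.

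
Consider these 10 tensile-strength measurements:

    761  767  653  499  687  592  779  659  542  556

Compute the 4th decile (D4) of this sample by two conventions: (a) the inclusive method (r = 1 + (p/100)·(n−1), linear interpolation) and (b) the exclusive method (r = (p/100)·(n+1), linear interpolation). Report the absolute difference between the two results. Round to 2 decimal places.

Sorted: 499, 542, 556, 592, 653, 659, 687, 761, 767, 779.
n = 10.
(a) r = 4.6; between ranks 4 (592) and 5 (653): 628.6.
(b) r = 4.4; between ranks 4 (592) and 5 (653): 616.4.
|628.6 − 616.4| = 12.2.

12.20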